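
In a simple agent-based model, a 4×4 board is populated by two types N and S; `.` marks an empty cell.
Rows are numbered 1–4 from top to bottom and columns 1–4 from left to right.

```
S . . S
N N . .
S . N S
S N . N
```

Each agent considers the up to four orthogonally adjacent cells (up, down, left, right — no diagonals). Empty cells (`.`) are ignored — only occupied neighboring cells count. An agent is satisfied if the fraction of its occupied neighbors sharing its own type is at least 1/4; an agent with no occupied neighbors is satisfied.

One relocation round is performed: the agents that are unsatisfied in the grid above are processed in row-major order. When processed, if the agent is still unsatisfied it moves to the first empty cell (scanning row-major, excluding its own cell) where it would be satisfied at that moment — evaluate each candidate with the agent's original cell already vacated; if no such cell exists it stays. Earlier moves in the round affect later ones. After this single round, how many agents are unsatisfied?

Initially unsatisfied (in order): (1,1), (3,3), (3,4), (4,2), (4,4).
  (1,1) → (1,3).
  (3,3) → (1,1).
  (3,4) → (1,2).
  (4,2) → (2,3).
  (4,4): now satisfied by earlier moves; stays.
Resulting grid:
N S S S
N N N .
S . . .
S . . N
All satisfied now.

0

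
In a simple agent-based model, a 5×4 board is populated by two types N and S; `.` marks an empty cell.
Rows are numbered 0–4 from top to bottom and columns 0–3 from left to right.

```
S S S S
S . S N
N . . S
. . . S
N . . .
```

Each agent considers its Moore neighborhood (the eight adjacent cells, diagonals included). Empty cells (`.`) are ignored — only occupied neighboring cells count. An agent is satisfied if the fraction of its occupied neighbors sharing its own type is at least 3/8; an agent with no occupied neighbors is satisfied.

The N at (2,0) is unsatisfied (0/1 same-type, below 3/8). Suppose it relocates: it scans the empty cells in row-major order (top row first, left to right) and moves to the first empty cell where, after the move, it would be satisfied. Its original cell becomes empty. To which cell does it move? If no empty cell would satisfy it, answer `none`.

(3,0)

Vacating (2,0). Empty cells in order:
  (1,1): 0/5 same-type → still unsatisfied.
  (2,1): 0/2 same-type → still unsatisfied.
  (2,2): 1/4 same-type → still unsatisfied.
  (3,0): 1/1 same-type → satisfied — stop here.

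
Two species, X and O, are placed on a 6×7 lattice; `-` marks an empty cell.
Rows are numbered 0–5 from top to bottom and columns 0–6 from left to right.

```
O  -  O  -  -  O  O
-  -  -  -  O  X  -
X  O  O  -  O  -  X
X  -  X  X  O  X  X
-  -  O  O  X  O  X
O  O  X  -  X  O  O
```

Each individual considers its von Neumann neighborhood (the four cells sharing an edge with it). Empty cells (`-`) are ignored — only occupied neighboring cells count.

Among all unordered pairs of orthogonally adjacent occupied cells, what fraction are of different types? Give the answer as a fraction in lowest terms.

17/31

Scan each occupied cell's neighbors to the right and below so each pair is counted once.
Row 0: O(0,5)–O(0,6)= O(0,5)–X(1,5)≠  → 1/2 unlike.
Row 1: O(1,4)–X(1,5)≠ O(1,4)–O(2,4)=  → 1/2 unlike.
Row 2: X(2,0)–O(2,1)≠ X(2,0)–X(3,0)= O(2,1)–O(2,2)= O(2,2)–X(3,2)≠ O(2,4)–O(3,4)= X(2,6)–X(3,6)=  → 2/6 unlike.
Row 3: X(3,2)–X(3,3)= X(3,2)–O(4,2)≠ X(3,3)–O(3,4)≠ X(3,3)–O(4,3)≠ O(3,4)–X(3,5)≠ O(3,4)–X(4,4)≠ X(3,5)–X(3,6)= X(3,5)–O(4,5)≠ X(3,6)–X(4,6)=  → 6/9 unlike.
Row 4: O(4,2)–O(4,3)= O(4,2)–X(5,2)≠ O(4,3)–X(4,4)≠ X(4,4)–O(4,5)≠ X(4,4)–X(5,4)= O(4,5)–X(4,6)≠ O(4,5)–O(5,5)= X(4,6)–O(5,6)≠  → 5/8 unlike.
Row 5: O(5,0)–O(5,1)= O(5,1)–X(5,2)≠ X(5,4)–O(5,5)≠ O(5,5)–O(5,6)=  → 2/4 unlike.
Total adjacent occupied pairs: 31; unlike-type pairs: 17.
17/31 is already in lowest terms.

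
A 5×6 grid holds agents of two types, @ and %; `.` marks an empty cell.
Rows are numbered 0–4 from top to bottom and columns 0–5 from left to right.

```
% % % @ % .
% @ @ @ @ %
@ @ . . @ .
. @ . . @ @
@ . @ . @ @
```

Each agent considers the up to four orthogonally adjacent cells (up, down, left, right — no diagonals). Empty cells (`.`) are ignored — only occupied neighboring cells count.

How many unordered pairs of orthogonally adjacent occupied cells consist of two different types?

8

Scan each occupied cell's neighbors to the right and below so each pair is counted once.
Row 0: %(0,0)–%(0,1)= %(0,0)–%(1,0)= %(0,1)–%(0,2)= %(0,1)–@(1,1)≠ %(0,2)–@(0,3)≠ %(0,2)–@(1,2)≠ @(0,3)–%(0,4)≠ @(0,3)–@(1,3)= %(0,4)–@(1,4)≠  → 5/9 unlike.
Row 1: %(1,0)–@(1,1)≠ %(1,0)–@(2,0)≠ @(1,1)–@(1,2)= @(1,1)–@(2,1)= @(1,2)–@(1,3)= @(1,3)–@(1,4)= @(1,4)–%(1,5)≠ @(1,4)–@(2,4)=  → 3/8 unlike.
Row 2: @(2,0)–@(2,1)= @(2,1)–@(3,1)= @(2,4)–@(3,4)=  → 0/3 unlike.
Row 3: @(3,4)–@(3,5)= @(3,4)–@(4,4)= @(3,5)–@(4,5)=  → 0/3 unlike.
Row 4: @(4,4)–@(4,5)=  → 0/1 unlike.
Total adjacent occupied pairs: 24; unlike-type pairs: 8.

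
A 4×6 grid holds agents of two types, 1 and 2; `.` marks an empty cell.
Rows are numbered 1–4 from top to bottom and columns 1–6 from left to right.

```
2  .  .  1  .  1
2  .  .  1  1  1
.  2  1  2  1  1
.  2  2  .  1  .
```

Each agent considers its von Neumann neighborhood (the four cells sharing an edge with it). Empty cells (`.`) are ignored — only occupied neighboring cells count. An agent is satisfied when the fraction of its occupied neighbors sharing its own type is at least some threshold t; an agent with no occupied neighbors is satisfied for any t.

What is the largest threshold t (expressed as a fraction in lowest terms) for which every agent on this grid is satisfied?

Row 1: (1,1)2 1/1 · (1,4)1 1/1 · (1,6)1 1/1
Row 2: (2,1)2 1/1 · (2,4)1 2/3 · (2,5)1 3/3 · (2,6)1 3/3
Row 3: (3,2)2 1/2 · (3,3)1 0/3 · (3,4)2 0/3 · (3,5)1 3/4 · (3,6)1 2/2
Row 4: (4,2)2 2/2 · (4,3)2 1/2 · (4,5)1 1/1
The smallest same-type fraction is 0/3 at (3,3), which reduces to 0/1. Any threshold above that leaves this agent unsatisfied.

0/1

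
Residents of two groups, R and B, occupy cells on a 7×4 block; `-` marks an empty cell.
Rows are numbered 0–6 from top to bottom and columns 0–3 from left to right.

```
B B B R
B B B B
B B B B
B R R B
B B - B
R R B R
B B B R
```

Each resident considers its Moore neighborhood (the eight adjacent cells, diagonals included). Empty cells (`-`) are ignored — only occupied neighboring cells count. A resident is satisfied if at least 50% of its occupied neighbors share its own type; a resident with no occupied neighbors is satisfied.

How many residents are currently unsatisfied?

11

Row 0: (0,0)B 3/3 ✓ · (0,1)B 5/5 ✓ · (0,2)B 4/5 ✓ · (0,3)R 0/3 ✗
Row 1: (1,0)B 5/5 ✓ · (1,1)B 8/8 ✓ · (1,2)B 7/8 ✓ · (1,3)B 4/5 ✓
Row 2: (2,0)B 4/5 ✓ · (2,1)B 6/8 ✓ · (2,2)B 6/8 ✓ · (2,3)B 4/5 ✓
Row 3: (3,0)B 4/5 ✓ · (3,1)R 1/7 ✗ · (3,2)R 1/7 ✗ · (3,3)B 3/4 ✓
Row 4: (4,0)B 2/5 ✗ · (4,1)B 3/7 ✗ · (4,3)B 2/4 ✓
Row 5: (5,0)R 1/5 ✗ · (5,1)R 1/7 ✗ · (5,2)B 4/7 ✓ · (5,3)R 1/4 ✗
Row 6: (6,0)B 1/3 ✗ · (6,1)B 3/5 ✓ · (6,2)B 2/5 ✗ · (6,3)R 1/3 ✗
Unsatisfied: (0,3), (3,1), (3,2), (4,0), (4,1), (5,0), (5,1), (5,3), (6,0), (6,2), (6,3) — 11 in total.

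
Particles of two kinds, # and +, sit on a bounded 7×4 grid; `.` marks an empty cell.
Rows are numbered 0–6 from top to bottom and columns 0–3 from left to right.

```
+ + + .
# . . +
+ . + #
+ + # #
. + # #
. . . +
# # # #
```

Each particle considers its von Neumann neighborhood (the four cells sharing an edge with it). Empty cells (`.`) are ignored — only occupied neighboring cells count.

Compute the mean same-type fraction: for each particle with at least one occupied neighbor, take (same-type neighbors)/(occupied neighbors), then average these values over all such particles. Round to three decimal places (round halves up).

0.592

(0,0)+ 1/2
(0,1)+ 2/2
(0,2)+ 1/1
(1,0)# 0/2
(1,3)+ 0/1
(2,0)+ 1/2
(2,2)+ 0/2
(2,3)# 1/3
(3,0)+ 2/2
(3,1)+ 2/3
(3,2)# 2/4
(3,3)# 3/3
(4,1)+ 1/2
(4,2)# 2/3
(4,3)# 2/3
(5,3)+ 0/2
(6,0)# 1/1
(6,1)# 2/2
(6,2)# 2/2
(6,3)# 1/2
Sum over 20 particles: 1/2 + 2/2 + 1/1 + 0/2 + 0/1 + 1/2 + 0/2 + 1/3 + 2/2 + 2/3 + 2/4 + 3/3 + 1/2 + 2/3 + 2/3 + 0/2 + 1/1 + 2/2 + 2/2 + 1/2 = 71/6; mean = 71/6 ÷ 20 = 71/120 = 0.591666… → 0.592.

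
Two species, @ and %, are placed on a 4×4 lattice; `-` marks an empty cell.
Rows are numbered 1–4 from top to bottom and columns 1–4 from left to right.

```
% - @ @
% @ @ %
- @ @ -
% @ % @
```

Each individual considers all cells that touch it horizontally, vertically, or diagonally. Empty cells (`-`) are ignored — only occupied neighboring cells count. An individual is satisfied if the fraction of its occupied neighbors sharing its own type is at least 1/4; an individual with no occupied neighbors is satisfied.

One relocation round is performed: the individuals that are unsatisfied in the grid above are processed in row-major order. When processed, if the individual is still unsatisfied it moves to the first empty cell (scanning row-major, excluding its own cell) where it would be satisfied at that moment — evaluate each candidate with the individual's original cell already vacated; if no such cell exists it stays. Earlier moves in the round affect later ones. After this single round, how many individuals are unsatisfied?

0

Initially unsatisfied (in order): (2,4), (4,1), (4,3).
  (2,4) → (1,2).
  (4,1) → (3,1).
  (4,3) → (4,1).
Resulting grid:
% % @ @
% @ @ -
% @ @ -
% @ - @
All satisfied now.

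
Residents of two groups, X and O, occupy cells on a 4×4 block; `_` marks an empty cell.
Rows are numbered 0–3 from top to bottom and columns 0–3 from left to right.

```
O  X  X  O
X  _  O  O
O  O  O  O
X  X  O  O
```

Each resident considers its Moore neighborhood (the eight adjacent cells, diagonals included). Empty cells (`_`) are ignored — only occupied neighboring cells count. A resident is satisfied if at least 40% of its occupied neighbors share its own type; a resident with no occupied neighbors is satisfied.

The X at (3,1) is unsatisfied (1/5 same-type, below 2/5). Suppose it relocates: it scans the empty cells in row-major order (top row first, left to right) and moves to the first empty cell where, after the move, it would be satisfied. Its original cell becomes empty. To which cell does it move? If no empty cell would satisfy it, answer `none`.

Vacating (3,1). Empty cells in order:
  (1,1): 3/8 same-type → still unsatisfied.

none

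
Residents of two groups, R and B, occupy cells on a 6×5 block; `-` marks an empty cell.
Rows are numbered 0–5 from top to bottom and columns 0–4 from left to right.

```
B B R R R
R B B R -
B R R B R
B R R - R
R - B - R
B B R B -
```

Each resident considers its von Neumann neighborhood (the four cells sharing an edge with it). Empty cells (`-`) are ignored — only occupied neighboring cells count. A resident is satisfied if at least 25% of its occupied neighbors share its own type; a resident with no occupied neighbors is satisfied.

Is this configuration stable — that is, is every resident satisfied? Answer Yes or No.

No

(0,0)B 1/2 ok
(0,1)B 2/3 ok
(0,2)R 1/3 ok
(0,3)R 3/3 ok
(0,4)R 1/1 ok
(1,0)R 0/3 unhappy
(1,1)B 2/4 ok
(1,2)B 1/4 ok
(1,3)R 1/3 ok
(2,0)B 1/3 ok
(2,1)R 2/4 ok
(2,2)R 2/4 ok
(2,3)B 0/3 unhappy
(2,4)R 1/2 ok
(3,0)B 1/3 ok
(3,1)R 2/3 ok
(3,2)R 2/3 ok
(3,4)R 2/2 ok
(4,0)R 0/2 unhappy
(4,2)B 0/2 unhappy
(4,4)R 1/1 ok
(5,0)B 1/2 ok
(5,1)B 1/2 ok
(5,2)R 0/3 unhappy
(5,3)B 0/1 unhappy
For instance (1,0) has only 0/3 same-type neighbors, below 1/4.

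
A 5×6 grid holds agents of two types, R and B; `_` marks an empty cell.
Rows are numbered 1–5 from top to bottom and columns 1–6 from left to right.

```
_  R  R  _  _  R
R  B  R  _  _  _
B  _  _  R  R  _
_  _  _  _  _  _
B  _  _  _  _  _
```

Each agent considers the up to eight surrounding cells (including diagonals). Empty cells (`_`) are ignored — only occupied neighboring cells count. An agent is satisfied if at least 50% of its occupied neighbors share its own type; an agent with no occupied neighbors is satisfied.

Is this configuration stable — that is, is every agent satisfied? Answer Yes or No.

No

Row 1: (1,2)R 3/4 ✓ · (1,3)R 2/3 ✓ · (1,6)R 0/0 ✓
Row 2: (2,1)R 1/3 ✗ · (2,2)B 1/5 ✗ · (2,3)R 3/4 ✓
Row 3: (3,1)B 1/2 ✓ · (3,4)R 2/2 ✓ · (3,5)R 1/1 ✓
Row 5: (5,1)B 0/0 ✓
For instance (2,1) has only 1/3 same-type neighbors, below 1/2.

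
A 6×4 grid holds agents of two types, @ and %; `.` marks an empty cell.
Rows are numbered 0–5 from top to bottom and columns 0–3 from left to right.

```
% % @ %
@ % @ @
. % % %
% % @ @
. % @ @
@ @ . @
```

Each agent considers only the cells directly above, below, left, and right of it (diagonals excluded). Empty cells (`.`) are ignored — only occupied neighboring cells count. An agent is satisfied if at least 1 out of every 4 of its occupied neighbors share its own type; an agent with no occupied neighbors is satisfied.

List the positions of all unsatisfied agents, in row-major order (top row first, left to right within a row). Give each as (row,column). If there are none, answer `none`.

(0,0)% 1/2 ✓
(0,1)% 2/3 ✓
(0,2)@ 1/3 ✓
(0,3)% 0/2 ✗
(1,0)@ 0/2 ✗
(1,1)% 2/4 ✓
(1,2)@ 2/4 ✓
(1,3)@ 1/3 ✓
(2,1)% 3/3 ✓
(2,2)% 2/4 ✓
(2,3)% 1/3 ✓
(3,0)% 1/1 ✓
(3,1)% 3/4 ✓
(3,2)@ 2/4 ✓
(3,3)@ 2/3 ✓
(4,1)% 1/3 ✓
(4,2)@ 2/3 ✓
(4,3)@ 3/3 ✓
(5,0)@ 1/1 ✓
(5,1)@ 1/2 ✓
(5,3)@ 1/1 ✓

(0,3), (1,0)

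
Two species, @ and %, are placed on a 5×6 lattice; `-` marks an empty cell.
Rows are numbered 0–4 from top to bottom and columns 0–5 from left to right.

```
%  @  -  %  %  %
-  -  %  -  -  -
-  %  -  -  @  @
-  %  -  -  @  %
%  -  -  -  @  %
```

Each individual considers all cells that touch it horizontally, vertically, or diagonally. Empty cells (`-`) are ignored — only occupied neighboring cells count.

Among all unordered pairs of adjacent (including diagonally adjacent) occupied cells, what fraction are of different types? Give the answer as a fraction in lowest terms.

8/19

Scan each occupied cell's neighbors to the right and below (and the two forward diagonals) so each pair is counted once.
Row 0: %(0,0)–@(0,1)≠ @(0,1)–%(1,2)≠ %(0,3)–%(0,4)= %(0,3)–%(1,2)= %(0,4)–%(0,5)=  → 2/5 unlike.
Row 1: %(1,2)–%(2,1)=  → 0/1 unlike.
Row 2: %(2,1)–%(3,1)= @(2,4)–@(2,5)= @(2,4)–@(3,4)= @(2,4)–%(3,5)≠ @(2,5)–%(3,5)≠ @(2,5)–@(3,4)=  → 2/6 unlike.
Row 3: %(3,1)–%(4,0)= @(3,4)–%(3,5)≠ @(3,4)–@(4,4)= @(3,4)–%(4,5)≠ %(3,5)–%(4,5)= %(3,5)–@(4,4)≠  → 3/6 unlike.
Row 4: @(4,4)–%(4,5)≠  → 1/1 unlike.
Total adjacent occupied pairs: 19; unlike-type pairs: 8.
8/19 is already in lowest terms.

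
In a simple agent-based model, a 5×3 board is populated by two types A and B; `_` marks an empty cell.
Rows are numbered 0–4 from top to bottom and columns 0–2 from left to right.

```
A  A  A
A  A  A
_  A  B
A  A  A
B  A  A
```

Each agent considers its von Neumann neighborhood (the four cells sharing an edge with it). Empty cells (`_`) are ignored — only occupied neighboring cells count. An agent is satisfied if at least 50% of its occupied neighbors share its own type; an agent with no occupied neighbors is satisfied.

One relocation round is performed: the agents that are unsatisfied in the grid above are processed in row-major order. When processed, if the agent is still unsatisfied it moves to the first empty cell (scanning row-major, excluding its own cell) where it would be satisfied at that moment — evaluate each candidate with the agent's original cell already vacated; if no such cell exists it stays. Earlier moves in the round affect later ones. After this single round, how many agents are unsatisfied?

Initially unsatisfied (in order): (2,2), (4,0).
  (2,2): no empty cell satisfies it; stays.
  (4,0): no empty cell satisfies it; stays.
Resulting grid:
A A A
A A A
_ A B
A A A
B A A
Unsatisfied now: (2,2), (4,0).

2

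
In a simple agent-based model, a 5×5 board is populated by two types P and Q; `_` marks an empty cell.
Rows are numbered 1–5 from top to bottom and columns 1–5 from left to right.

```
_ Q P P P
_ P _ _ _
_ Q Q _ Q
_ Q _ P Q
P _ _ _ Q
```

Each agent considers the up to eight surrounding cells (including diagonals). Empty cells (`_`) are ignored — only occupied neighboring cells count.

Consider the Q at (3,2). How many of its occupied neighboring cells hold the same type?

Occupied neighbors of (3,2): (2,2)=P, (3,3)=Q, (4,2)=Q.
Same type (Q): 2 of 3.

2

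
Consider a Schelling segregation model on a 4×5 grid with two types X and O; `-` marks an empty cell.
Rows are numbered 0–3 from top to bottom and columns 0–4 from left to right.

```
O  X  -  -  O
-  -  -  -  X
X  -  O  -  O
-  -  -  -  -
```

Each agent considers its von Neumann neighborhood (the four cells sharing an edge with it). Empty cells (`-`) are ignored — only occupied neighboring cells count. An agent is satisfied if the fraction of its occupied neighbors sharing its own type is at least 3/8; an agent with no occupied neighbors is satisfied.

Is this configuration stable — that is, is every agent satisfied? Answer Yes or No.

No

(0,0)O 0/1 ✗
(0,1)X 0/1 ✗
(0,4)O 0/1 ✗
(1,4)X 0/2 ✗
(2,0)X 0/0 ✓
(2,2)O 0/0 ✓
(2,4)O 0/1 ✗
For instance (0,0) has only 0/1 same-type neighbors, below 3/8.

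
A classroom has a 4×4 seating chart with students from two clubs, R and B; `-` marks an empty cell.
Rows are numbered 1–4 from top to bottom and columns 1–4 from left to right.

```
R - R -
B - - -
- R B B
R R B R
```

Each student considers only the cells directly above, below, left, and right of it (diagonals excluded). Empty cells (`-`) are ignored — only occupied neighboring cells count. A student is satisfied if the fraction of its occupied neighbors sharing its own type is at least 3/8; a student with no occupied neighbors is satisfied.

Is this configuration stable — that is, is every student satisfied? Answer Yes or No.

(1,1)R 0/1 not
(1,3)R 0/0 satisfied
(2,1)B 0/1 not
(3,2)R 1/2 satisfied
(3,3)B 2/3 satisfied
(3,4)B 1/2 satisfied
(4,1)R 1/1 satisfied
(4,2)R 2/3 satisfied
(4,3)B 1/3 not
(4,4)R 0/2 not
For instance (1,1) has only 0/1 same-type neighbors, below 3/8.

No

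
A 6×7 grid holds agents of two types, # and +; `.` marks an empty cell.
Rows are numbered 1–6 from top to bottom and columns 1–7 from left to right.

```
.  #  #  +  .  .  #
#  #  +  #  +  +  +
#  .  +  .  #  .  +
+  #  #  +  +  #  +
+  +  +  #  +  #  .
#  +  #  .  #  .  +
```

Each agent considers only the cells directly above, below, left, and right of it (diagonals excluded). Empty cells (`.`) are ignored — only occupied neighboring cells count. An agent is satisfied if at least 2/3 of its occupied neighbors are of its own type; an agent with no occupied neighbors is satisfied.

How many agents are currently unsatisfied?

24

(1,2)# 2/2 satisfied
(1,3)# 1/3 not
(1,4)+ 0/2 not
(1,7)# 0/1 not
(2,1)# 2/2 satisfied
(2,2)# 2/3 satisfied
(2,3)+ 1/4 not
(2,4)# 0/3 not
(2,5)+ 1/3 not
(2,6)+ 2/2 satisfied
(2,7)+ 2/3 satisfied
(3,1)# 1/2 not
(3,3)+ 1/2 not
(3,5)# 0/2 not
(3,7)+ 2/2 satisfied
(4,1)+ 1/3 not
(4,2)# 1/3 not
(4,3)# 1/4 not
(4,4)+ 1/3 not
(4,5)+ 2/4 not
(4,6)# 1/3 not
(4,7)+ 1/2 not
(5,1)+ 2/3 satisfied
(5,2)+ 3/4 satisfied
(5,3)+ 1/4 not
(5,4)# 0/3 not
(5,5)+ 1/4 not
(5,6)# 1/2 not
(6,1)# 0/2 not
(6,2)+ 1/3 not
(6,3)# 0/2 not
(6,5)# 0/1 not
(6,7)+ 0/0 satisfied
Unsatisfied: (1,3), (1,4), (1,7), (2,3), (2,4), (2,5), (3,1), (3,3), (3,5), (4,1), (4,2), (4,3), (4,4), (4,5), (4,6), (4,7), (5,3), (5,4), (5,5), (5,6), (6,1), (6,2), (6,3), (6,5) — 24 in total.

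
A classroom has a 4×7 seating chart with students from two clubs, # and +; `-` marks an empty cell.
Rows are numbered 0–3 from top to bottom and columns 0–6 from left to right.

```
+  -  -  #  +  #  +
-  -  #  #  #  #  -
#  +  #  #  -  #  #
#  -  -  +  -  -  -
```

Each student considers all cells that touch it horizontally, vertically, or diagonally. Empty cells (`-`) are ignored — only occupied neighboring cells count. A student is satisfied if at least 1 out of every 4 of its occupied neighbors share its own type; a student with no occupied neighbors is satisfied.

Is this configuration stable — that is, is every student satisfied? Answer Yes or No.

No

Row 0: (0,0)+ 0/0 satisfied · (0,3)# 3/4 satisfied · (0,4)+ 0/5 not · (0,5)# 2/4 satisfied · (0,6)+ 0/2 not
Row 1: (1,2)# 4/5 satisfied · (1,3)# 5/6 satisfied · (1,4)# 6/7 satisfied · (1,5)# 4/6 satisfied
Row 2: (2,0)# 1/2 satisfied · (2,1)+ 0/4 not · (2,2)# 3/5 satisfied · (2,3)# 4/5 satisfied · (2,5)# 3/3 satisfied · (2,6)# 2/2 satisfied
Row 3: (3,0)# 1/2 satisfied · (3,3)+ 0/2 not
For instance (0,4) has only 0/5 same-type neighbors, below 1/4.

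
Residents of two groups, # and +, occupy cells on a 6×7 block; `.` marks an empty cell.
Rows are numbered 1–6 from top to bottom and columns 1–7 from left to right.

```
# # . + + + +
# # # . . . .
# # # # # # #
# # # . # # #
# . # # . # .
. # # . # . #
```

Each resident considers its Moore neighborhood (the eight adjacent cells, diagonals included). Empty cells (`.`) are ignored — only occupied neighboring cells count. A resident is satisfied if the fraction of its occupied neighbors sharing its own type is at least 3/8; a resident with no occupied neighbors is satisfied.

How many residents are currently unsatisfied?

(1,1)# 3/3 satisfied
(1,2)# 4/4 satisfied
(1,4)+ 1/2 satisfied
(1,5)+ 2/2 satisfied
(1,6)+ 2/2 satisfied
(1,7)+ 1/1 satisfied
(2,1)# 5/5 satisfied
(2,2)# 7/7 satisfied
(2,3)# 5/6 satisfied
(3,1)# 5/5 satisfied
(3,2)# 8/8 satisfied
(3,3)# 6/6 satisfied
(3,4)# 5/5 satisfied
(3,5)# 4/4 satisfied
(3,6)# 5/5 satisfied
(3,7)# 3/3 satisfied
(4,1)# 4/4 satisfied
(4,2)# 7/7 satisfied
(4,3)# 6/6 satisfied
(4,5)# 6/6 satisfied
(4,6)# 6/6 satisfied
(4,7)# 4/4 satisfied
(5,1)# 3/3 satisfied
(5,3)# 5/5 satisfied
(5,4)# 5/5 satisfied
(5,6)# 5/5 satisfied
(6,2)# 3/3 satisfied
(6,3)# 3/3 satisfied
(6,5)# 2/2 satisfied
(6,7)# 1/1 satisfied
Every one meets the threshold.

0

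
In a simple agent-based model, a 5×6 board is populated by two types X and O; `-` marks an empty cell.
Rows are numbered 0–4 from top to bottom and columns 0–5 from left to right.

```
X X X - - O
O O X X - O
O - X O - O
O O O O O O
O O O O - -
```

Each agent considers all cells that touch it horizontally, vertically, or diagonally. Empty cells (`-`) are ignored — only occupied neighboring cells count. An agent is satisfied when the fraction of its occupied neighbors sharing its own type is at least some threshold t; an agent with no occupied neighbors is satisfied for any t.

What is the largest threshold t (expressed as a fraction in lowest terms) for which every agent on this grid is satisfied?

Row 0: (0,0)X 1/3 · (0,1)X 3/5 · (0,2)X 3/4 · (0,5)O 1/1
Row 1: (1,0)O 2/4 · (1,1)O 2/7 · (1,2)X 4/6 · (1,3)X 3/4 · (1,5)O 2/2
Row 2: (2,0)O 4/4 · (2,2)X 2/7 · (2,3)O 3/6 · (2,5)O 3/3
Row 3: (3,0)O 4/4 · (3,1)O 6/7 · (3,2)O 6/7 · (3,3)O 5/6 · (3,4)O 5/5 · (3,5)O 2/2
Row 4: (4,0)O 3/3 · (4,1)O 5/5 · (4,2)O 5/5 · (4,3)O 4/4
The smallest same-type fraction is 2/7 at (1,1), which reduces to 2/7. Any threshold above that leaves this agent unsatisfied.

2/7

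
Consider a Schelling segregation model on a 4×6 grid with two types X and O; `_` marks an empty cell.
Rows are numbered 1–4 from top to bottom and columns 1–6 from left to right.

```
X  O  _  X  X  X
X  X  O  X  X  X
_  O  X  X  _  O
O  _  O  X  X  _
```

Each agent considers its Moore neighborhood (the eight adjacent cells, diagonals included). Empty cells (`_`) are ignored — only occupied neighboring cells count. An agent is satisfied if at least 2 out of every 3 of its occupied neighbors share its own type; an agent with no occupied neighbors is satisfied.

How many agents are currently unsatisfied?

(1,1)X 2/3 ok
(1,2)O 1/4 unhappy
(1,4)X 3/4 ok
(1,5)X 5/5 ok
(1,6)X 3/3 ok
(2,1)X 2/4 unhappy
(2,2)X 3/6 unhappy
(2,3)O 2/7 unhappy
(2,4)X 5/6 ok
(2,5)X 6/7 ok
(2,6)X 3/4 ok
(3,2)O 3/6 unhappy
(3,3)X 4/7 unhappy
(3,4)X 5/7 ok
(3,6)O 0/3 unhappy
(4,1)O 1/1 ok
(4,3)O 1/4 unhappy
(4,4)X 3/4 ok
(4,5)X 2/3 ok
Unsatisfied: (1,2), (2,1), (2,2), (2,3), (3,2), (3,3), (3,6), (4,3) — 8 in total.

8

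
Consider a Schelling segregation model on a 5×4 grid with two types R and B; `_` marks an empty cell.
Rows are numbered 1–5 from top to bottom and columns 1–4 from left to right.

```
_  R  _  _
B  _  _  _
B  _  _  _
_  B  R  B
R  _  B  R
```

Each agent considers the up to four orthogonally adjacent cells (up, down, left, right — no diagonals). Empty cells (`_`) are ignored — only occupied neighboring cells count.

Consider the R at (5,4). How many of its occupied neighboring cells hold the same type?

Occupied neighbors of (5,4): (4,4)=B, (5,3)=B.
Same type (R): 0 of 2.

0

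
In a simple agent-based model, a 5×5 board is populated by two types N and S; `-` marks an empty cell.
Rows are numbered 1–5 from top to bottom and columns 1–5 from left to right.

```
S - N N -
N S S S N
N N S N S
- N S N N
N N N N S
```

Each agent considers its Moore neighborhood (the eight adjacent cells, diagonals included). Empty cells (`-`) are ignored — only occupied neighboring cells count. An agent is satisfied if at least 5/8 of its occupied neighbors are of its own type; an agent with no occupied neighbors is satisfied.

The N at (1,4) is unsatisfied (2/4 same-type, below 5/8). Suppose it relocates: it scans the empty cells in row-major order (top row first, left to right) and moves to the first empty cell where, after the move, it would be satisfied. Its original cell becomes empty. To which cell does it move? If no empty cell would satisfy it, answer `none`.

Vacating (1,4). Empty cells in order:
  (1,2): 2/5 same-type → still unsatisfied.
  (1,5): 1/2 same-type → still unsatisfied.
  (4,1): 5/5 same-type → satisfied — stop here.

(4,1)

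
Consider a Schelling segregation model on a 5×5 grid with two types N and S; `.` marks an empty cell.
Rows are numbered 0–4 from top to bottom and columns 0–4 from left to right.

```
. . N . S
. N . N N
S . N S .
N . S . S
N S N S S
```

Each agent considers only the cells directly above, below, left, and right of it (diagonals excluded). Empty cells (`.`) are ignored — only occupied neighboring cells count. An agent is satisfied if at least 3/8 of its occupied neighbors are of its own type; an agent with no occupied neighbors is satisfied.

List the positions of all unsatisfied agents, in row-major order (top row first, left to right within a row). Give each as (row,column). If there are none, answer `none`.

(0,4), (2,0), (2,2), (2,3), (3,2), (4,1), (4,2)

Row 0: (0,2)N 0/0 satisfied · (0,4)S 0/1 not
Row 1: (1,1)N 0/0 satisfied · (1,3)N 1/2 satisfied · (1,4)N 1/2 satisfied
Row 2: (2,0)S 0/1 not · (2,2)N 0/2 not · (2,3)S 0/2 not
Row 3: (3,0)N 1/2 satisfied · (3,2)S 0/2 not · (3,4)S 1/1 satisfied
Row 4: (4,0)N 1/2 satisfied · (4,1)S 0/2 not · (4,2)N 0/3 not · (4,3)S 1/2 satisfied · (4,4)S 2/2 satisfied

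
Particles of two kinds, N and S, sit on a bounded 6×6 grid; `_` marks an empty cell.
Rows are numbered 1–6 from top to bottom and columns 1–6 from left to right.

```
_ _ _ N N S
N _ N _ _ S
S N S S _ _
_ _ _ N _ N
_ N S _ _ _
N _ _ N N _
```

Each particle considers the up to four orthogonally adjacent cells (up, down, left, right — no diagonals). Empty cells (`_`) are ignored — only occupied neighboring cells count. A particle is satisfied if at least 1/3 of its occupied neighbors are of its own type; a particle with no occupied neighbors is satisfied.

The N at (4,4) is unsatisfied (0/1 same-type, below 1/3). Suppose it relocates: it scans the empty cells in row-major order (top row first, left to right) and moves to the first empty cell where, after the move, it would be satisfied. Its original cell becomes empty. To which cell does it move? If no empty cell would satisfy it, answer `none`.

Vacating (4,4). Empty cells in order:
  (1,1): 1/1 same-type → satisfied — stop here.

(1,1)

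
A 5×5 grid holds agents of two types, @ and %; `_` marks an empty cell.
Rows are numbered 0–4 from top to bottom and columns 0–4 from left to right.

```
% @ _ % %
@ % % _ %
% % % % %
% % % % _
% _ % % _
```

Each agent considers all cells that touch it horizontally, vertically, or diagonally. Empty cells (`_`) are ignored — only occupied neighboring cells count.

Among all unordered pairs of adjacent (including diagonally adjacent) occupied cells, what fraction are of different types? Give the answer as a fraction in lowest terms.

7/48

Scan each occupied cell's neighbors to the right and below (and the two forward diagonals) so each pair is counted once.
Row 0: %(0,0)–@(0,1)≠ %(0,0)–@(1,0)≠ %(0,0)–%(1,1)= @(0,1)–%(1,1)≠ @(0,1)–%(1,2)≠ @(0,1)–@(1,0)= %(0,3)–%(0,4)= %(0,3)–%(1,4)= %(0,3)–%(1,2)= %(0,4)–%(1,4)=  → 4/10 unlike.
Row 1: @(1,0)–%(1,1)≠ @(1,0)–%(2,0)≠ @(1,0)–%(2,1)≠ %(1,1)–%(1,2)= %(1,1)–%(2,1)= %(1,1)–%(2,2)= %(1,1)–%(2,0)= %(1,2)–%(2,2)= %(1,2)–%(2,3)= %(1,2)–%(2,1)= %(1,4)–%(2,4)= %(1,4)–%(2,3)=  → 3/12 unlike.
Row 2: %(2,0)–%(2,1)= %(2,0)–%(3,0)= %(2,0)–%(3,1)= %(2,1)–%(2,2)= %(2,1)–%(3,1)= %(2,1)–%(3,2)= %(2,1)–%(3,0)= %(2,2)–%(2,3)= %(2,2)–%(3,2)= %(2,2)–%(3,3)= %(2,2)–%(3,1)= %(2,3)–%(2,4)= %(2,3)–%(3,3)= %(2,3)–%(3,2)= %(2,4)–%(3,3)=  → 0/15 unlike.
Row 3: %(3,0)–%(3,1)= %(3,0)–%(4,0)= %(3,1)–%(3,2)= %(3,1)–%(4,2)= %(3,1)–%(4,0)= %(3,2)–%(3,3)= %(3,2)–%(4,2)= %(3,2)–%(4,3)= %(3,3)–%(4,3)= %(3,3)–%(4,2)=  → 0/10 unlike.
Row 4: %(4,2)–%(4,3)=  → 0/1 unlike.
Total adjacent occupied pairs: 48; unlike-type pairs: 7.
7/48 is already in lowest terms.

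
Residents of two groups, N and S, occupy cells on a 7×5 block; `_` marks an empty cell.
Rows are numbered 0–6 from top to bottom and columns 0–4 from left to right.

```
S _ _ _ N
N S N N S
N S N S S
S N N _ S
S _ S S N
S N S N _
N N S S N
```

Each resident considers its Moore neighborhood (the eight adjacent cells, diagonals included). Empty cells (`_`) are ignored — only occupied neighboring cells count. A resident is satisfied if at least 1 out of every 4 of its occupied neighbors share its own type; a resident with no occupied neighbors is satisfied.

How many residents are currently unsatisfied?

Row 0: (0,0)S 1/2 ok · (0,4)N 1/2 ok
Row 1: (1,0)N 1/4 ok · (1,1)S 2/6 ok · (1,2)N 2/5 ok · (1,3)N 3/6 ok · (1,4)S 2/4 ok
Row 2: (2,0)N 2/5 ok · (2,1)S 2/8 ok · (2,2)N 4/7 ok · (2,3)S 3/7 ok · (2,4)S 3/4 ok
Row 3: (3,0)S 2/4 ok · (3,1)N 3/7 ok · (3,2)N 2/6 ok · (3,4)S 3/4 ok
Row 4: (4,0)S 2/4 ok · (4,2)S 2/6 ok · (4,3)S 3/6 ok · (4,4)N 1/3 ok
Row 5: (5,0)S 1/4 ok · (5,1)N 2/7 ok · (5,2)S 4/7 ok · (5,3)N 2/7 ok
Row 6: (6,0)N 2/3 ok · (6,1)N 2/5 ok · (6,2)S 2/5 ok · (6,3)S 2/4 ok · (6,4)N 1/2 ok
Every one meets the threshold.

0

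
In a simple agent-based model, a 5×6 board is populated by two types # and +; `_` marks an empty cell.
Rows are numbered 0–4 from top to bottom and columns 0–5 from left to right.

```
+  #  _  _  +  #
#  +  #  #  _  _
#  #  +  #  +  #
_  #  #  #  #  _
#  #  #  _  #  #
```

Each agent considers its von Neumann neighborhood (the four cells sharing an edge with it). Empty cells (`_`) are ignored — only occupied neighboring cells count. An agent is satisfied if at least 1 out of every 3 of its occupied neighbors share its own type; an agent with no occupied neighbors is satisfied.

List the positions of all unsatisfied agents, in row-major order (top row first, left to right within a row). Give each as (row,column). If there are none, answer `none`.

(0,0), (0,1), (0,4), (0,5), (1,1), (2,2), (2,4), (2,5)

(0,0)+ 0/2 ✗
(0,1)# 0/2 ✗
(0,4)+ 0/1 ✗
(0,5)# 0/1 ✗
(1,0)# 1/3 ✓
(1,1)+ 0/4 ✗
(1,2)# 1/3 ✓
(1,3)# 2/2 ✓
(2,0)# 2/2 ✓
(2,1)# 2/4 ✓
(2,2)+ 0/4 ✗
(2,3)# 2/4 ✓
(2,4)+ 0/3 ✗
(2,5)# 0/1 ✗
(3,1)# 3/3 ✓
(3,2)# 3/4 ✓
(3,3)# 3/3 ✓
(3,4)# 2/3 ✓
(4,0)# 1/1 ✓
(4,1)# 3/3 ✓
(4,2)# 2/2 ✓
(4,4)# 2/2 ✓
(4,5)# 1/1 ✓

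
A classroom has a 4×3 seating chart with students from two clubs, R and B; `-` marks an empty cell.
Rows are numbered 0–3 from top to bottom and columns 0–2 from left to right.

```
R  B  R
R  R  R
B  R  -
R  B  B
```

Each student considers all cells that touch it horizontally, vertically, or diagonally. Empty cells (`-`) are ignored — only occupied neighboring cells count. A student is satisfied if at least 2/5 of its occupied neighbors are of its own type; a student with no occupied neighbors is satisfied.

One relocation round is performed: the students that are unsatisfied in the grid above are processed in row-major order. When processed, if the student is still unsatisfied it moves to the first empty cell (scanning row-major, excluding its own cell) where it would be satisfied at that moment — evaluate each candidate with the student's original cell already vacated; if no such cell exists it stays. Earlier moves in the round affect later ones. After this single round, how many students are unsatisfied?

1

Initially unsatisfied (in order): (0,1), (2,0), (3,0).
  (0,1) → (2,2).
  (2,0): no empty cell satisfies it; stays.
  (3,0) → (0,1).
Resulting grid:
R R R
R R R
B R B
- B B
Unsatisfied now: (2,0).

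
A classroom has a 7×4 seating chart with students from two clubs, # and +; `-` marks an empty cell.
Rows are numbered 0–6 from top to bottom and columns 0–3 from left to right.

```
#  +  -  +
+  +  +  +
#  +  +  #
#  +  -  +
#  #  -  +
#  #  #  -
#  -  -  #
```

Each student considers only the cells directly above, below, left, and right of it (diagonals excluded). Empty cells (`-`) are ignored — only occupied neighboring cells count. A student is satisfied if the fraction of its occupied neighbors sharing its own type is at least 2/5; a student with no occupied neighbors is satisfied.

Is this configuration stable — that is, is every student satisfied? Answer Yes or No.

No

Row 0: (0,0)# 0/2 unhappy · (0,1)+ 1/2 ok · (0,3)+ 1/1 ok
Row 1: (1,0)+ 1/3 unhappy · (1,1)+ 4/4 ok · (1,2)+ 3/3 ok · (1,3)+ 2/3 ok
Row 2: (2,0)# 1/3 unhappy · (2,1)+ 3/4 ok · (2,2)+ 2/3 ok · (2,3)# 0/3 unhappy
Row 3: (3,0)# 2/3 ok · (3,1)+ 1/3 unhappy · (3,3)+ 1/2 ok
Row 4: (4,0)# 3/3 ok · (4,1)# 2/3 ok · (4,3)+ 1/1 ok
Row 5: (5,0)# 3/3 ok · (5,1)# 3/3 ok · (5,2)# 1/1 ok
Row 6: (6,0)# 1/1 ok · (6,3)# 0/0 ok
For instance (0,0) has only 0/2 same-type neighbors, below 2/5.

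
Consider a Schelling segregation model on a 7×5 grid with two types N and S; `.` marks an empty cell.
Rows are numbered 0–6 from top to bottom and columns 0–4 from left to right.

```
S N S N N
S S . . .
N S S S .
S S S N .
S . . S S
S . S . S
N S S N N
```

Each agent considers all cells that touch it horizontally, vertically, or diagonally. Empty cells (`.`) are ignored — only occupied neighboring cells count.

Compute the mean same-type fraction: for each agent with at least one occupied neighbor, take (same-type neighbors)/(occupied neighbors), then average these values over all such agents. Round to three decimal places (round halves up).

(0,0)S 2/3
(0,1)N 0/4
(0,2)S 1/3
(0,3)N 1/2
(0,4)N 1/1
(1,0)S 3/5
(1,1)S 5/7
(2,0)N 0/5
(2,1)S 6/7
(2,2)S 5/6
(2,3)S 2/3
(3,0)S 3/4
(3,1)S 5/6
(3,2)S 5/6
(3,3)N 0/5
(4,0)S 3/3
(4,3)S 4/5
(4,4)S 2/3
(5,0)S 2/3
(5,2)S 3/4
(5,4)S 2/4
(6,0)N 0/2
(6,1)S 3/4
(6,2)S 2/3
(6,3)N 1/4
(6,4)N 1/2
Sum over 26 agents: 2/3 + 0/4 + 1/3 + 1/2 + 1/1 + 3/5 + 5/7 + 0/5 + 6/7 + 5/6 + 2/3 + 3/4 + 5/6 + 5/6 + 0/5 + 3/3 + 4/5 + 2/3 + 2/3 + 3/4 + 2/4 + 0/2 + 3/4 + 2/3 + 1/4 + 1/2 = 3179/210; mean = 3179/210 ÷ 26 = 3179/5460 = 0.582234… → 0.582.

0.582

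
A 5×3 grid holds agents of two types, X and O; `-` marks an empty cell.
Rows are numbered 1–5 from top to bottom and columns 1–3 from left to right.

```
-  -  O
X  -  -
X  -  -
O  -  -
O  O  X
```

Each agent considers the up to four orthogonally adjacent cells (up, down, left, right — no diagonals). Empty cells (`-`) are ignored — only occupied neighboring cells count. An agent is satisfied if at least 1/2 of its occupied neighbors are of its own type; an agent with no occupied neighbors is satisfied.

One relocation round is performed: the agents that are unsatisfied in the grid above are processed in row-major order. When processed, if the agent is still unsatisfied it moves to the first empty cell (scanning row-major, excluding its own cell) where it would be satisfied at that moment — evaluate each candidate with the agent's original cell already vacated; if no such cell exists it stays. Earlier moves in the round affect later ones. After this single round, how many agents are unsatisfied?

0

Initially unsatisfied (in order): (5,3).
  (5,3) → (1,1).
Resulting grid:
X - O
X - -
X - -
O - -
O O -
All satisfied now.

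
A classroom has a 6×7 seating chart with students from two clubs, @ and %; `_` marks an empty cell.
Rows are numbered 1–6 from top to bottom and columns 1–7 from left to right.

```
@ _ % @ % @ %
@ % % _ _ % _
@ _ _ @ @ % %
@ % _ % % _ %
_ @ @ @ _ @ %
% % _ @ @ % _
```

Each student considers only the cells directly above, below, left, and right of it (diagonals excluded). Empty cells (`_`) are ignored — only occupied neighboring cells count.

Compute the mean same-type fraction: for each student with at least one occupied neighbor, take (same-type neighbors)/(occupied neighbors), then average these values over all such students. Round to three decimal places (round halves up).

(1,1)@ 1/1
(1,3)% 1/2
(1,4)@ 0/2
(1,5)% 0/2
(1,6)@ 0/3
(1,7)% 0/1
(2,1)@ 2/3
(2,2)% 1/2
(2,3)% 2/2
(2,6)% 1/2
(3,1)@ 2/2
(3,4)@ 1/2
(3,5)@ 1/3
(3,6)% 2/3
(3,7)% 2/2
(4,1)@ 1/2
(4,2)% 0/2
(4,4)% 1/3
(4,5)% 1/2
(4,7)% 2/2
(5,2)@ 1/3
(5,3)@ 2/2
(5,4)@ 2/3
(5,6)@ 0/2
(5,7)% 1/2
(6,1)% 1/1
(6,2)% 1/2
(6,4)@ 2/2
(6,5)@ 1/2
(6,6)% 0/2
Sum over 30 students: 1/1 + 1/2 + 0/2 + 0/2 + 0/3 + 0/1 + 2/3 + 1/2 + 2/2 + 1/2 + 2/2 + 1/2 + 1/3 + 2/3 + 2/2 + 1/2 + 0/2 + 1/3 + 1/2 + 2/2 + 1/3 + 2/2 + 2/3 + 0/2 + 1/2 + 1/1 + 1/2 + 2/2 + 1/2 + 0/2 = 31/2; mean = 31/2 ÷ 30 = 31/60 = 0.516666… → 0.517.

0.517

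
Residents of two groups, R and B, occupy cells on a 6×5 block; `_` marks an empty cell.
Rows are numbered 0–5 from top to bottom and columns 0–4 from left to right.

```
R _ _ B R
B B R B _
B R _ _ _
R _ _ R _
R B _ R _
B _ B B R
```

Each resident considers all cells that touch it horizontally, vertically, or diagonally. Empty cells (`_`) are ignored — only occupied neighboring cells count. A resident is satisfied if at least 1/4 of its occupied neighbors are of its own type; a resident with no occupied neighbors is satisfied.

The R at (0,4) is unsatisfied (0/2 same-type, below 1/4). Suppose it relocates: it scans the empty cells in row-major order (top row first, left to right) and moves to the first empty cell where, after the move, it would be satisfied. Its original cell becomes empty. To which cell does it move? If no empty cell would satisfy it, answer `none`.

Vacating (0,4). Empty cells in order:
  (0,1): 2/4 same-type → satisfied — stop here.

(0,1)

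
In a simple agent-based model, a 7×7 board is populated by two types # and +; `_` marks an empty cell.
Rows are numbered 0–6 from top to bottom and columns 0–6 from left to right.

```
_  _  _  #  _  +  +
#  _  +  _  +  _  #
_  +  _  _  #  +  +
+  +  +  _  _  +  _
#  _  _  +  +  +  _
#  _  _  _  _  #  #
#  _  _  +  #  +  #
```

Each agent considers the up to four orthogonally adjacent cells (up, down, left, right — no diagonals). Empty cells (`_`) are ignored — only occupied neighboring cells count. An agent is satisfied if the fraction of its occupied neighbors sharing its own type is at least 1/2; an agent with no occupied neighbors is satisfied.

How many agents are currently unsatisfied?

7

Row 0: (0,3)# 0/0 satisfied · (0,5)+ 1/1 satisfied · (0,6)+ 1/2 satisfied
Row 1: (1,0)# 0/0 satisfied · (1,2)+ 0/0 satisfied · (1,4)+ 0/1 not · (1,6)# 0/2 not
Row 2: (2,1)+ 1/1 satisfied · (2,4)# 0/2 not · (2,5)+ 2/3 satisfied · (2,6)+ 1/2 satisfied
Row 3: (3,0)+ 1/2 satisfied · (3,1)+ 3/3 satisfied · (3,2)+ 1/1 satisfied · (3,5)+ 2/2 satisfied
Row 4: (4,0)# 1/2 satisfied · (4,3)+ 1/1 satisfied · (4,4)+ 2/2 satisfied · (4,5)+ 2/3 satisfied
Row 5: (5,0)# 2/2 satisfied · (5,5)# 1/3 not · (5,6)# 2/2 satisfied
Row 6: (6,0)# 1/1 satisfied · (6,3)+ 0/1 not · (6,4)# 0/2 not · (6,5)+ 0/3 not · (6,6)# 1/2 satisfied
Unsatisfied: (1,4), (1,6), (2,4), (5,5), (6,3), (6,4), (6,5) — 7 in total.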